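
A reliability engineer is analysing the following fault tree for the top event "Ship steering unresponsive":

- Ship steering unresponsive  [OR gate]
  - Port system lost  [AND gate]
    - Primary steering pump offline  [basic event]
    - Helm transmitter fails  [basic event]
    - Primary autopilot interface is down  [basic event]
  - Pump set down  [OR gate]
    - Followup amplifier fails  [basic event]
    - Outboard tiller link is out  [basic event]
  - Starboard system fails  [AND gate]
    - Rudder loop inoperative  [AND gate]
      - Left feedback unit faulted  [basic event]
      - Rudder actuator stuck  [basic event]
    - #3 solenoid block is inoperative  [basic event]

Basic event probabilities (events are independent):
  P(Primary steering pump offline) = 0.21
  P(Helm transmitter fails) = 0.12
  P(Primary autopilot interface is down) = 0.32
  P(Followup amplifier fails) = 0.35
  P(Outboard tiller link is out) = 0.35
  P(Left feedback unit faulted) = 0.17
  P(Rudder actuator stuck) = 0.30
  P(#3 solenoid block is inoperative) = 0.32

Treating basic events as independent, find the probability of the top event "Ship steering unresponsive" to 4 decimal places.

P(Port system lost) [AND] = 0.21 × 0.12 × 0.32 = 0.008064
P(Pump set down) [OR] = 1 − (1−0.35) × (1−0.35) = 0.577500
P(Rudder loop inoperative) [AND] = 0.17 × 0.30 = 0.051000
P(Starboard system fails) [AND] = 0.051000 × 0.32 = 0.016320
P(Ship steering unresponsive) [OR] = 1 − (1−0.008064) × (1−0.577500) × (1−0.016320) = 0.587747
Rounded to 4 decimal places: P(Ship steering unresponsive) ≈ 0.5877.

0.5877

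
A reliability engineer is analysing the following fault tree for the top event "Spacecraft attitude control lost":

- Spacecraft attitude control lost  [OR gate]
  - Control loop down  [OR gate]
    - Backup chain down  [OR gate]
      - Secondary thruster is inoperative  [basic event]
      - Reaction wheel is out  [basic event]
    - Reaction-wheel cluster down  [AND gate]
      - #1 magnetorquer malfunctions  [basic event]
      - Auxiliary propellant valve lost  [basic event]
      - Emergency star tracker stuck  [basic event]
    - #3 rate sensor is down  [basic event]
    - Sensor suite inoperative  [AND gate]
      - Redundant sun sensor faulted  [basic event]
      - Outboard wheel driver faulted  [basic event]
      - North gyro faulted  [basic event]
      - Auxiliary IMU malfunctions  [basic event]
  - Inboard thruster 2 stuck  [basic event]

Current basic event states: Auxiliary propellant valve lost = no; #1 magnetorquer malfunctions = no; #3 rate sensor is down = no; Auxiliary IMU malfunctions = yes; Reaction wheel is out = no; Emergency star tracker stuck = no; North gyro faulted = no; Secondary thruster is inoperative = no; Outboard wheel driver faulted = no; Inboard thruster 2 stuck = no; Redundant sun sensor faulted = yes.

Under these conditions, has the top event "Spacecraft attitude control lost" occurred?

No

Backup chain down [OR]: Secondary thruster is inoperative=not, Reaction wheel is out=not → no input occurs → does not occur.
Reaction-wheel cluster down [AND]: #1 magnetorquer malfunctions=not, Auxiliary propellant valve lost=not, Emergency star tracker stuck=not → not all inputs occur → does not occur.
Sensor suite inoperative [AND]: Redundant sun sensor faulted=occurs, Outboard wheel driver faulted=not, North gyro faulted=not, Auxiliary IMU malfunctions=occurs → not all inputs occur → does not occur.
Control loop down [OR]: Backup chain down=not, Reaction-wheel cluster down=not, #3 rate sensor is down=not, Sensor suite inoperative=not → no input occurs → does not occur.
Spacecraft attitude control lost [OR]: Control loop down=not, Inboard thruster 2 stuck=not → no input occurs → does not occur.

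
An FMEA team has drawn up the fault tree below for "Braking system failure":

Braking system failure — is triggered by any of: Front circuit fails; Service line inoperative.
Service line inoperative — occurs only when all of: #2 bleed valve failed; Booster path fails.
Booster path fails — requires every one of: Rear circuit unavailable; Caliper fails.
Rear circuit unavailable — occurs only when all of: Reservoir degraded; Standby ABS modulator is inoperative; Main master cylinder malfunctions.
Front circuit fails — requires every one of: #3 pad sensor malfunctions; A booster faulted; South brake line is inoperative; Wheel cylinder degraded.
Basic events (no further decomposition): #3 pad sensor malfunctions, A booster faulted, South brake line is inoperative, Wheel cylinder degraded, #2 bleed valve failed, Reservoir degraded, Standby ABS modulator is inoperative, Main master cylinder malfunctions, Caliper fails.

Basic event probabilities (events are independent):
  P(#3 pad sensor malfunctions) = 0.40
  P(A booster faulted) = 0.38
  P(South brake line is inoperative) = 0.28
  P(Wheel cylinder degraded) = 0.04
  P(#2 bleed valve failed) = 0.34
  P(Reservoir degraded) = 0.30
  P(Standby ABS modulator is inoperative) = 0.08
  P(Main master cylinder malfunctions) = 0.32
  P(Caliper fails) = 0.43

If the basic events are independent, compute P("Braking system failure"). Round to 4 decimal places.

P(Front circuit fails) [AND] = 0.40 × 0.38 × 0.28 × 0.04 = 0.001702
P(Rear circuit unavailable) [AND] = 0.30 × 0.08 × 0.32 = 0.007680
P(Booster path fails) [AND] = 0.007680 × 0.43 = 0.003302
P(Service line inoperative) [AND] = 0.34 × 0.003302 = 0.001123
P(Braking system failure) [OR] = 1 − (1−0.001702) × (1−0.001123) = 0.002823
Rounded to 4 decimal places: P(Braking system failure) ≈ 0.0028.

0.0028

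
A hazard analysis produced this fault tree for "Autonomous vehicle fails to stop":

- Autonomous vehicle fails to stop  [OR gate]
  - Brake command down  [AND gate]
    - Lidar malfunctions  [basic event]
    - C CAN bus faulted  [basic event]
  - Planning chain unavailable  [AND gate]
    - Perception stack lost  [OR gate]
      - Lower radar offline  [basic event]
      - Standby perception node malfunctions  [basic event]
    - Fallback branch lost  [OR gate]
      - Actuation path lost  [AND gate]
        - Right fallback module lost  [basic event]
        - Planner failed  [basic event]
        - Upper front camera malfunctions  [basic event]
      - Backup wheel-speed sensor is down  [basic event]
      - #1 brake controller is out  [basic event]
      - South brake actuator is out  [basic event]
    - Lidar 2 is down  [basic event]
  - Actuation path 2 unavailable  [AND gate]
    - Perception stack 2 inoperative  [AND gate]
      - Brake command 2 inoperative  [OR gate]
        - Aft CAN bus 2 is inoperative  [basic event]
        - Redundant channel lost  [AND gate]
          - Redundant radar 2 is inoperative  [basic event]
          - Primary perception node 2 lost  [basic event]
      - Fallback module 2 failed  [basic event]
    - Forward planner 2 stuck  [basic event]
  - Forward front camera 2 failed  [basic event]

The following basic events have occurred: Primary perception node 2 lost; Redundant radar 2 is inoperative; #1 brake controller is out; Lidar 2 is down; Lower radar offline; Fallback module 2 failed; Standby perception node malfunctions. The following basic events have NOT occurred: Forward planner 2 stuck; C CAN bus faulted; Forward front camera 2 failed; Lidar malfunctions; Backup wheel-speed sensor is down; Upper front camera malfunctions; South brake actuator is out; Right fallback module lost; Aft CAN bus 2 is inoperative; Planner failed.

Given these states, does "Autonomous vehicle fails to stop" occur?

Brake command down [AND]: Lidar malfunctions=not, C CAN bus faulted=not → not all inputs occur → does not occur.
Perception stack lost [OR]: Lower radar offline=occurs, Standby perception node malfunctions=occurs → at least one input occurs → occurs.
Actuation path lost [AND]: Right fallback module lost=not, Planner failed=not, Upper front camera malfunctions=not → not all inputs occur → does not occur.
Fallback branch lost [OR]: Actuation path lost=not, Backup wheel-speed sensor is down=not, #1 brake controller is out=occurs, South brake actuator is out=not → at least one input occurs → occurs.
Planning chain unavailable [AND]: Perception stack lost=occurs, Fallback branch lost=occurs, Lidar 2 is down=occurs → all inputs occur → occurs.
Redundant channel lost [AND]: Redundant radar 2 is inoperative=occurs, Primary perception node 2 lost=occurs → all inputs occur → occurs.
Brake command 2 inoperative [OR]: Aft CAN bus 2 is inoperative=not, Redundant channel lost=occurs → at least one input occurs → occurs.
Perception stack 2 inoperative [AND]: Brake command 2 inoperative=occurs, Fallback module 2 failed=occurs → all inputs occur → occurs.
Actuation path 2 unavailable [AND]: Perception stack 2 inoperative=occurs, Forward planner 2 stuck=not → not all inputs occur → does not occur.
Autonomous vehicle fails to stop [OR]: Brake command down=not, Planning chain unavailable=occurs, Actuation path 2 unavailable=not, Forward front camera 2 failed=not → at least one input occurs → occurs.

Yes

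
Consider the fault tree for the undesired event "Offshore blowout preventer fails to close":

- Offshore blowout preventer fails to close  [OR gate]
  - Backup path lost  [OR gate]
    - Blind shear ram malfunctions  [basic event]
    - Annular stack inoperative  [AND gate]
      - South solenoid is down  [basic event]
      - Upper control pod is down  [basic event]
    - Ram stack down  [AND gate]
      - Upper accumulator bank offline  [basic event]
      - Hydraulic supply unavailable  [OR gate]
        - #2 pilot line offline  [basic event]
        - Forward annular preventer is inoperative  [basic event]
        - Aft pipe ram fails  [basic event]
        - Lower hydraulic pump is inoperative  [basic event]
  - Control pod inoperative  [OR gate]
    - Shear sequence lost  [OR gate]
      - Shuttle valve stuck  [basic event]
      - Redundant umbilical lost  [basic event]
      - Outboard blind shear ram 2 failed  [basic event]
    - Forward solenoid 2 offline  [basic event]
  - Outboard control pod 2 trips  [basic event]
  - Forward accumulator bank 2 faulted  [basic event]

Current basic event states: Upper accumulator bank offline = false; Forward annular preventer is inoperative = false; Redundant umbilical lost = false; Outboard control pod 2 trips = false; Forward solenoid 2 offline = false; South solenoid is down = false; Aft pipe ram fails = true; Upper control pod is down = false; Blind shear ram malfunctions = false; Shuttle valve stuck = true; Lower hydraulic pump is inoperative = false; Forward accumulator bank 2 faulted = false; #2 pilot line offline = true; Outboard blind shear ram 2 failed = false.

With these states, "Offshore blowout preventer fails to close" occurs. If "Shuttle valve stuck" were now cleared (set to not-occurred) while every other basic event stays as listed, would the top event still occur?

No

Counterfactual: set "Shuttle valve stuck" to not occurred.
Annular stack inoperative [AND]: South solenoid is down=not, Upper control pod is down=not → not all inputs occur → does not occur.
Hydraulic supply unavailable [OR]: #2 pilot line offline=occurs, Forward annular preventer is inoperative=not, Aft pipe ram fails=occurs, Lower hydraulic pump is inoperative=not → at least one input occurs → occurs.
Ram stack down [AND]: Upper accumulator bank offline=not, Hydraulic supply unavailable=occurs → not all inputs occur → does not occur.
Backup path lost [OR]: Blind shear ram malfunctions=not, Annular stack inoperative=not, Ram stack down=not → no input occurs → does not occur.
Shear sequence lost [OR]: Shuttle valve stuck=not, Redundant umbilical lost=not, Outboard blind shear ram 2 failed=not → no input occurs → does not occur.
Control pod inoperative [OR]: Shear sequence lost=not, Forward solenoid 2 offline=not → no input occurs → does not occur.
Offshore blowout preventer fails to close [OR]: Backup path lost=not, Control pod inoperative=not, Outboard control pod 2 trips=not, Forward accumulator bank 2 faulted=not → no input occurs → does not occur.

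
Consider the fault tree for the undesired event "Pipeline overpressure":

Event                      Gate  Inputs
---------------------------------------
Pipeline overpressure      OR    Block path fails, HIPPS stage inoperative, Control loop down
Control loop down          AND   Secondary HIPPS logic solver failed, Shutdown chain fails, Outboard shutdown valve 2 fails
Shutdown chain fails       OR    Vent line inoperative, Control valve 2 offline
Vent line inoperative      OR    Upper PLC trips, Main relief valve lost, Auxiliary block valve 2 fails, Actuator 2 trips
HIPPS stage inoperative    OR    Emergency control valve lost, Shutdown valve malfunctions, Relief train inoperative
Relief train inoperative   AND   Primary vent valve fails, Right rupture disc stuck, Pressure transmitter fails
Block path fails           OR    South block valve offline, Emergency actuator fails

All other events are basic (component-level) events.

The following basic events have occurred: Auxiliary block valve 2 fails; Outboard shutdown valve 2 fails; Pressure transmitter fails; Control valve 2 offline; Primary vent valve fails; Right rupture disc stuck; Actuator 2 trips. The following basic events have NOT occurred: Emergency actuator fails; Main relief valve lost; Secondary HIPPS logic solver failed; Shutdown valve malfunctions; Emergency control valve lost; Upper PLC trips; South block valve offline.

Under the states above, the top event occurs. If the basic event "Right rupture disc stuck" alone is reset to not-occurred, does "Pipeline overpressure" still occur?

No

Counterfactual: set "Right rupture disc stuck" to not occurred.
Block path fails [OR]: South block valve offline=not, Emergency actuator fails=not → no input occurs → does not occur.
Relief train inoperative [AND]: Primary vent valve fails=occurs, Right rupture disc stuck=not, Pressure transmitter fails=occurs → not all inputs occur → does not occur.
HIPPS stage inoperative [OR]: Emergency control valve lost=not, Shutdown valve malfunctions=not, Relief train inoperative=not → no input occurs → does not occur.
Vent line inoperative [OR]: Upper PLC trips=not, Main relief valve lost=not, Auxiliary block valve 2 fails=occurs, Actuator 2 trips=occurs → at least one input occurs → occurs.
Shutdown chain fails [OR]: Vent line inoperative=occurs, Control valve 2 offline=occurs → at least one input occurs → occurs.
Control loop down [AND]: Secondary HIPPS logic solver failed=not, Shutdown chain fails=occurs, Outboard shutdown valve 2 fails=occurs → not all inputs occur → does not occur.
Pipeline overpressure [OR]: Block path fails=not, HIPPS stage inoperative=not, Control loop down=not → no input occurs → does not occur.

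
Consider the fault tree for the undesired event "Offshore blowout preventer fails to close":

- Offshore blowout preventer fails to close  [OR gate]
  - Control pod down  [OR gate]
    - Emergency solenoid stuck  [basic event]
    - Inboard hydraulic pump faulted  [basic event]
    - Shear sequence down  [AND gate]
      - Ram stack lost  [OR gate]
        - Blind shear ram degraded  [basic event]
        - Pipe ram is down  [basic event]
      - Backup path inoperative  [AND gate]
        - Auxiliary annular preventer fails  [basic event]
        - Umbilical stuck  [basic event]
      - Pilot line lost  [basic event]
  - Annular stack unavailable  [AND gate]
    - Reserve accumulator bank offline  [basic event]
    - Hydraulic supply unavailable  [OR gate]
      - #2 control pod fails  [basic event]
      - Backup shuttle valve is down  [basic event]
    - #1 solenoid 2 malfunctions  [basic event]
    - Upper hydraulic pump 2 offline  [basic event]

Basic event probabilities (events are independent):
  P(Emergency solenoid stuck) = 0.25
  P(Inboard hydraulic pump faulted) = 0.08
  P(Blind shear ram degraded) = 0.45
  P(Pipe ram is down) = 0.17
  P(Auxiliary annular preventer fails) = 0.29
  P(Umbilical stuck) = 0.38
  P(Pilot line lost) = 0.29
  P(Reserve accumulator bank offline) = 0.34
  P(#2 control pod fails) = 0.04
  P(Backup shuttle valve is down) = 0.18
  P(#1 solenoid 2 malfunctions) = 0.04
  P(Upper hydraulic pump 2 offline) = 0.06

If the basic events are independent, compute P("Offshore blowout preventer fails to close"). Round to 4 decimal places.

P(Ram stack lost) [OR] = 1 − (1−0.45) × (1−0.17) = 0.543500
P(Backup path inoperative) [AND] = 0.29 × 0.38 = 0.110200
P(Shear sequence down) [AND] = 0.543500 × 0.110200 × 0.29 = 0.017369
P(Control pod down) [OR] = 1 − (1−0.25) × (1−0.08) × (1−0.017369) = 0.321985
P(Hydraulic supply unavailable) [OR] = 1 − (1−0.04) × (1−0.18) = 0.212800
P(Annular stack unavailable) [AND] = 0.34 × 0.212800 × 0.04 × 0.06 = 0.000174
P(Offshore blowout preventer fails to close) [OR] = 1 − (1−0.321985) × (1−0.000174) = 0.322103
Rounded to 4 decimal places: P(Offshore blowout preventer fails to close) ≈ 0.3221.

0.3221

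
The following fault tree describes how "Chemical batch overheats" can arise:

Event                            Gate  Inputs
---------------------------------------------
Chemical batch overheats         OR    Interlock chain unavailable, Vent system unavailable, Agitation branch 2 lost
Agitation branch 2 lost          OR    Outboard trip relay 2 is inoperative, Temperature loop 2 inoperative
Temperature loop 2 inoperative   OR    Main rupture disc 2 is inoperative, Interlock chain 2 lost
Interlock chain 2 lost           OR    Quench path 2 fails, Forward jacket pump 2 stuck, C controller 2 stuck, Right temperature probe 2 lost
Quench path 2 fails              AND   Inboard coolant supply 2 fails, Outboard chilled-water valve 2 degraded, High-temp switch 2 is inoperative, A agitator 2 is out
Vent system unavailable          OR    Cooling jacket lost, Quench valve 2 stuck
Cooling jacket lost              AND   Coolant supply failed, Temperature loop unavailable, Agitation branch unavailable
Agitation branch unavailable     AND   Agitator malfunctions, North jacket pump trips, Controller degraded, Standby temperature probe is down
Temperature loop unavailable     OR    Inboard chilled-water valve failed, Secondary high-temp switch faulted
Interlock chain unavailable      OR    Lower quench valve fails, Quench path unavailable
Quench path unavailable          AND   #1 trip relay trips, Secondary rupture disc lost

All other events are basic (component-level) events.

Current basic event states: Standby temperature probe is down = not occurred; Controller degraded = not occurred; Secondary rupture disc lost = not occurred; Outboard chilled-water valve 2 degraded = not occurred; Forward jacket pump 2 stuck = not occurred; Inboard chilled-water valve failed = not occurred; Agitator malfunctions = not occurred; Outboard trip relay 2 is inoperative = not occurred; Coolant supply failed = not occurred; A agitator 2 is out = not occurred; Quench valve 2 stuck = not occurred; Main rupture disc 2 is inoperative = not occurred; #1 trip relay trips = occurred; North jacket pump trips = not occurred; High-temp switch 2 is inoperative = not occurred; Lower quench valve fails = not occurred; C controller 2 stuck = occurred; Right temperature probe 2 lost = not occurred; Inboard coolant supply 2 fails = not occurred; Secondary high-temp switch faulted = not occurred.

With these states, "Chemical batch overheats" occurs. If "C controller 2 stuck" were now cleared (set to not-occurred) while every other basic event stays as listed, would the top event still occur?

No

Counterfactual: set "C controller 2 stuck" to not occurred.
Quench path unavailable [AND]: #1 trip relay trips=occurs, Secondary rupture disc lost=not → not all inputs occur → does not occur.
Interlock chain unavailable [OR]: Lower quench valve fails=not, Quench path unavailable=not → no input occurs → does not occur.
Temperature loop unavailable [OR]: Inboard chilled-water valve failed=not, Secondary high-temp switch faulted=not → no input occurs → does not occur.
Agitation branch unavailable [AND]: Agitator malfunctions=not, North jacket pump trips=not, Controller degraded=not, Standby temperature probe is down=not → not all inputs occur → does not occur.
Cooling jacket lost [AND]: Coolant supply failed=not, Temperature loop unavailable=not, Agitation branch unavailable=not → not all inputs occur → does not occur.
Vent system unavailable [OR]: Cooling jacket lost=not, Quench valve 2 stuck=not → no input occurs → does not occur.
Quench path 2 fails [AND]: Inboard coolant supply 2 fails=not, Outboard chilled-water valve 2 degraded=not, High-temp switch 2 is inoperative=not, A agitator 2 is out=not → not all inputs occur → does not occur.
Interlock chain 2 lost [OR]: Quench path 2 fails=not, Forward jacket pump 2 stuck=not, C controller 2 stuck=not, Right temperature probe 2 lost=not → no input occurs → does not occur.
Temperature loop 2 inoperative [OR]: Main rupture disc 2 is inoperative=not, Interlock chain 2 lost=not → no input occurs → does not occur.
Agitation branch 2 lost [OR]: Outboard trip relay 2 is inoperative=not, Temperature loop 2 inoperative=not → no input occurs → does not occur.
Chemical batch overheats [OR]: Interlock chain unavailable=not, Vent system unavailable=not, Agitation branch 2 lost=not → no input occurs → does not occur.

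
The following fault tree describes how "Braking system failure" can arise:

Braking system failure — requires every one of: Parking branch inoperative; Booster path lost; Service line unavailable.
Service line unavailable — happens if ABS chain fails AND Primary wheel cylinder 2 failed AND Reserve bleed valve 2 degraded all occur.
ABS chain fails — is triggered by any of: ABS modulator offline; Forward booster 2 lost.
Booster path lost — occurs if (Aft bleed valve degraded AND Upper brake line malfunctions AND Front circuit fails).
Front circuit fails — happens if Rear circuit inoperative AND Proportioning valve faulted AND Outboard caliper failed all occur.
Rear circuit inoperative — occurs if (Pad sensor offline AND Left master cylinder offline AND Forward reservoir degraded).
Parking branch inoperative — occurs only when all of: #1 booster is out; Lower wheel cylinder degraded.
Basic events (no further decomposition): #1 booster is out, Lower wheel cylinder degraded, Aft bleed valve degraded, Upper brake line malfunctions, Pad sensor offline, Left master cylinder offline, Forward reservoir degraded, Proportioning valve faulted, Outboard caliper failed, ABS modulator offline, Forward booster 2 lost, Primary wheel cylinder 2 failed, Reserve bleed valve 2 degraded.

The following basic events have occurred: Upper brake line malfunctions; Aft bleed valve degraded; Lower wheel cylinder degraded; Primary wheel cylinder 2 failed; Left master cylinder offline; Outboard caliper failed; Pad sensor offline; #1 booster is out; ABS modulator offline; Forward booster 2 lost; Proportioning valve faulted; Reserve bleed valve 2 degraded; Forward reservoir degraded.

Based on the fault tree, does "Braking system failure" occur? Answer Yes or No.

Yes

Parking branch inoperative [AND]: #1 booster is out=occurs, Lower wheel cylinder degraded=occurs → all inputs occur → occurs.
Rear circuit inoperative [AND]: Pad sensor offline=occurs, Left master cylinder offline=occurs, Forward reservoir degraded=occurs → all inputs occur → occurs.
Front circuit fails [AND]: Rear circuit inoperative=occurs, Proportioning valve faulted=occurs, Outboard caliper failed=occurs → all inputs occur → occurs.
Booster path lost [AND]: Aft bleed valve degraded=occurs, Upper brake line malfunctions=occurs, Front circuit fails=occurs → all inputs occur → occurs.
ABS chain fails [OR]: ABS modulator offline=occurs, Forward booster 2 lost=occurs → at least one input occurs → occurs.
Service line unavailable [AND]: ABS chain fails=occurs, Primary wheel cylinder 2 failed=occurs, Reserve bleed valve 2 degraded=occurs → all inputs occur → occurs.
Braking system failure [AND]: Parking branch inoperative=occurs, Booster path lost=occurs, Service line unavailable=occurs → all inputs occur → occurs.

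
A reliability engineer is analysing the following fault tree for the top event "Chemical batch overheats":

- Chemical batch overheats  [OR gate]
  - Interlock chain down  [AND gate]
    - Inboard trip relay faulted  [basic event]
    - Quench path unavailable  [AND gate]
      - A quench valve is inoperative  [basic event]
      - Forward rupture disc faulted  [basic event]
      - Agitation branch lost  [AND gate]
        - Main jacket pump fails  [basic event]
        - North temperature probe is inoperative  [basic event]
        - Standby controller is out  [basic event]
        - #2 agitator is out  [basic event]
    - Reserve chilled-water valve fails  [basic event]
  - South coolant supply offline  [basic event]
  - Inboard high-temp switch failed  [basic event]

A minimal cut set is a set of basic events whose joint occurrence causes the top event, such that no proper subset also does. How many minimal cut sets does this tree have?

Agitation branch lost [AND]: one cut set from each child combined → 1 × 1 × 1 × 1 = 1 cut set(s).
Quench path unavailable [AND]: one cut set from each child combined → 1 × 1 × 1 = 1 cut set(s).
Interlock chain down [AND]: one cut set from each child combined → 1 × 1 × 1 = 1 cut set(s).
Chemical batch overheats [OR]: union of children's cut sets → 3 cut set(s).
Minimal cut sets: {#2 agitator is out, A quench valve is inoperative, Forward rupture disc faulted, Inboard trip relay faulted, Main jacket pump fails, North temperature probe is inoperative, Reserve chilled-water valve fails, Standby controller is out}; {South coolant supply offline}; {Inboard high-temp switch failed}.

3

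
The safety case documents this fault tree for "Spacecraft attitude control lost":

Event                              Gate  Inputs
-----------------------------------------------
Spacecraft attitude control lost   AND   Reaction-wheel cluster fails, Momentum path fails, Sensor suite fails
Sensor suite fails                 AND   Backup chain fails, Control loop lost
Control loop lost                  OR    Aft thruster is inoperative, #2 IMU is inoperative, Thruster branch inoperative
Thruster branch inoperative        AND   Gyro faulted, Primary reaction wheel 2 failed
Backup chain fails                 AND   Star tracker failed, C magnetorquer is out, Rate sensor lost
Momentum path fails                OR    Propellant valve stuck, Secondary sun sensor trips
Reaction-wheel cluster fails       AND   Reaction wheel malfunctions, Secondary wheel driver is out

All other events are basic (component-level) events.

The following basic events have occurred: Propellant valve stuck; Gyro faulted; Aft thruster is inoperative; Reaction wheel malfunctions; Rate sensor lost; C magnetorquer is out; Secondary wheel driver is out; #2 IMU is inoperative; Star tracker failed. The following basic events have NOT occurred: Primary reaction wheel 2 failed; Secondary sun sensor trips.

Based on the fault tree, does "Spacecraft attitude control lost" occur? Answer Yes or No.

Reaction-wheel cluster fails [AND]: Reaction wheel malfunctions=occurs, Secondary wheel driver is out=occurs → all inputs occur → occurs.
Momentum path fails [OR]: Propellant valve stuck=occurs, Secondary sun sensor trips=not → at least one input occurs → occurs.
Backup chain fails [AND]: Star tracker failed=occurs, C magnetorquer is out=occurs, Rate sensor lost=occurs → all inputs occur → occurs.
Thruster branch inoperative [AND]: Gyro faulted=occurs, Primary reaction wheel 2 failed=not → not all inputs occur → does not occur.
Control loop lost [OR]: Aft thruster is inoperative=occurs, #2 IMU is inoperative=occurs, Thruster branch inoperative=not → at least one input occurs → occurs.
Sensor suite fails [AND]: Backup chain fails=occurs, Control loop lost=occurs → all inputs occur → occurs.
Spacecraft attitude control lost [AND]: Reaction-wheel cluster fails=occurs, Momentum path fails=occurs, Sensor suite fails=occurs → all inputs occur → occurs.

Yes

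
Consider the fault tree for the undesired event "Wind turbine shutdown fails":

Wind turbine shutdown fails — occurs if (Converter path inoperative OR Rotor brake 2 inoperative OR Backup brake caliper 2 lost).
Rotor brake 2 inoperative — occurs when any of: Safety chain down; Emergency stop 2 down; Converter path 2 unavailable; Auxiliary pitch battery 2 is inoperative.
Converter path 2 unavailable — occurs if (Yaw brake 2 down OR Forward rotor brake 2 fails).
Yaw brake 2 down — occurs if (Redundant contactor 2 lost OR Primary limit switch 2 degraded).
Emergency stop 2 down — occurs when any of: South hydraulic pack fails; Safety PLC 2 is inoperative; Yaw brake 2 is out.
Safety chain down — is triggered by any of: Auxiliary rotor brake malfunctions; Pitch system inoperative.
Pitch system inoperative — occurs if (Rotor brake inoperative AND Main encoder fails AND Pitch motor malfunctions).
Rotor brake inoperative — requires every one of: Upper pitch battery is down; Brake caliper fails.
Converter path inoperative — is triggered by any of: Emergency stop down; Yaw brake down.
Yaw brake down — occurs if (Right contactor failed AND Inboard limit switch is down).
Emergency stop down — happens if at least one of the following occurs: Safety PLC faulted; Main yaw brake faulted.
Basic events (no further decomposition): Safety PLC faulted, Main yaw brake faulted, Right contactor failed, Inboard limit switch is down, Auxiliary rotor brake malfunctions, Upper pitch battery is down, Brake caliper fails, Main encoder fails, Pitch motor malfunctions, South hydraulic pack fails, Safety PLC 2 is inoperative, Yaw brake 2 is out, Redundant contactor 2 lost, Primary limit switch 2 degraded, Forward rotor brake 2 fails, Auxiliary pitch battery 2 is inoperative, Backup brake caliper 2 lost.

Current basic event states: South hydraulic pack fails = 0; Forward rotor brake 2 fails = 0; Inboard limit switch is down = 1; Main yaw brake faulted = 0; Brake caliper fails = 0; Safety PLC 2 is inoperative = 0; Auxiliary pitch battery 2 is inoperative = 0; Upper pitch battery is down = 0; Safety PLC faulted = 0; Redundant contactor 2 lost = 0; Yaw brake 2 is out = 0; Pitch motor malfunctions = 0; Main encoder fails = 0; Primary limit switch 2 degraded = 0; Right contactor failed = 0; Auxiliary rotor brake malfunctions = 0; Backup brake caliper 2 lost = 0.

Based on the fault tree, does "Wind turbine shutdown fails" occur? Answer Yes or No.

Emergency stop down [OR]: Safety PLC faulted=not, Main yaw brake faulted=not → no input occurs → does not occur.
Yaw brake down [AND]: Right contactor failed=not, Inboard limit switch is down=occurs → not all inputs occur → does not occur.
Converter path inoperative [OR]: Emergency stop down=not, Yaw brake down=not → no input occurs → does not occur.
Rotor brake inoperative [AND]: Upper pitch battery is down=not, Brake caliper fails=not → not all inputs occur → does not occur.
Pitch system inoperative [AND]: Rotor brake inoperative=not, Main encoder fails=not, Pitch motor malfunctions=not → not all inputs occur → does not occur.
Safety chain down [OR]: Auxiliary rotor brake malfunctions=not, Pitch system inoperative=not → no input occurs → does not occur.
Emergency stop 2 down [OR]: South hydraulic pack fails=not, Safety PLC 2 is inoperative=not, Yaw brake 2 is out=not → no input occurs → does not occur.
Yaw brake 2 down [OR]: Redundant contactor 2 lost=not, Primary limit switch 2 degraded=not → no input occurs → does not occur.
Converter path 2 unavailable [OR]: Yaw brake 2 down=not, Forward rotor brake 2 fails=not → no input occurs → does not occur.
Rotor brake 2 inoperative [OR]: Safety chain down=not, Emergency stop 2 down=not, Converter path 2 unavailable=not, Auxiliary pitch battery 2 is inoperative=not → no input occurs → does not occur.
Wind turbine shutdown fails [OR]: Converter path inoperative=not, Rotor brake 2 inoperative=not, Backup brake caliper 2 lost=not → no input occurs → does not occur.

No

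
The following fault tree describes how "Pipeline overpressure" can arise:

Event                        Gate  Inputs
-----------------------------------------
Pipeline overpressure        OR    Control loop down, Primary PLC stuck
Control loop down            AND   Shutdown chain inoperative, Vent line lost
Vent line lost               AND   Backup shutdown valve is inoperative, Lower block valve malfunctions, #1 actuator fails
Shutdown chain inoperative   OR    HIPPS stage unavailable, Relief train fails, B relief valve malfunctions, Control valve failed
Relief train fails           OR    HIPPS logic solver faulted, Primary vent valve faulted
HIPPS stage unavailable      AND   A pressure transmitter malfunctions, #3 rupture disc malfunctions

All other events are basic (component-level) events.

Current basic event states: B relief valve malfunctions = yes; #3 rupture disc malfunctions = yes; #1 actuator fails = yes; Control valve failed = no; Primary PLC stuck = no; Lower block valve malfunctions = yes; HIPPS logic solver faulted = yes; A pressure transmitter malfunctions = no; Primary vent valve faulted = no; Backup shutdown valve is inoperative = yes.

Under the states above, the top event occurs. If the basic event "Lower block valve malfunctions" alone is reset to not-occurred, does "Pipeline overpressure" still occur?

Counterfactual: set "Lower block valve malfunctions" to not occurred.
HIPPS stage unavailable [AND]: A pressure transmitter malfunctions=not, #3 rupture disc malfunctions=occurs → not all inputs occur → does not occur.
Relief train fails [OR]: HIPPS logic solver faulted=occurs, Primary vent valve faulted=not → at least one input occurs → occurs.
Shutdown chain inoperative [OR]: HIPPS stage unavailable=not, Relief train fails=occurs, B relief valve malfunctions=occurs, Control valve failed=not → at least one input occurs → occurs.
Vent line lost [AND]: Backup shutdown valve is inoperative=occurs, Lower block valve malfunctions=not, #1 actuator fails=occurs → not all inputs occur → does not occur.
Control loop down [AND]: Shutdown chain inoperative=occurs, Vent line lost=not → not all inputs occur → does not occur.
Pipeline overpressure [OR]: Control loop down=not, Primary PLC stuck=not → no input occurs → does not occur.

No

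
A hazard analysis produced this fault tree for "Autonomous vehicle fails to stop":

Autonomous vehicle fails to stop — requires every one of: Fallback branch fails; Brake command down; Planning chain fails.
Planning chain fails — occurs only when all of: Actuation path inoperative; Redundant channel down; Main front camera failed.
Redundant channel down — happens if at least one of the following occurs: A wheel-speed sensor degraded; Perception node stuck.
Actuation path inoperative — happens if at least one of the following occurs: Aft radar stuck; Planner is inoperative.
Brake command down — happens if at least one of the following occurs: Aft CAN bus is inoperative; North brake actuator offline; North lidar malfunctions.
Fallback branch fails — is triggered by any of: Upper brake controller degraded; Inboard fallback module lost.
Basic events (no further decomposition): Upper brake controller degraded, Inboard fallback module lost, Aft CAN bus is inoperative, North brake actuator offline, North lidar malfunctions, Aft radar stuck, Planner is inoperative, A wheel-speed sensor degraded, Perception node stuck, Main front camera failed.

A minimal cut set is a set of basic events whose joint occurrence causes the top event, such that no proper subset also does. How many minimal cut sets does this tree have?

24

Fallback branch fails [OR]: union of children's cut sets → 2 cut set(s).
Brake command down [OR]: union of children's cut sets → 3 cut set(s).
Actuation path inoperative [OR]: union of children's cut sets → 2 cut set(s).
Redundant channel down [OR]: union of children's cut sets → 2 cut set(s).
Planning chain fails [AND]: one cut set from each child combined → 2 × 2 × 1 = 4 cut set(s).
Autonomous vehicle fails to stop [AND]: one cut set from each child combined → 2 × 3 × 4 = 24 cut set(s).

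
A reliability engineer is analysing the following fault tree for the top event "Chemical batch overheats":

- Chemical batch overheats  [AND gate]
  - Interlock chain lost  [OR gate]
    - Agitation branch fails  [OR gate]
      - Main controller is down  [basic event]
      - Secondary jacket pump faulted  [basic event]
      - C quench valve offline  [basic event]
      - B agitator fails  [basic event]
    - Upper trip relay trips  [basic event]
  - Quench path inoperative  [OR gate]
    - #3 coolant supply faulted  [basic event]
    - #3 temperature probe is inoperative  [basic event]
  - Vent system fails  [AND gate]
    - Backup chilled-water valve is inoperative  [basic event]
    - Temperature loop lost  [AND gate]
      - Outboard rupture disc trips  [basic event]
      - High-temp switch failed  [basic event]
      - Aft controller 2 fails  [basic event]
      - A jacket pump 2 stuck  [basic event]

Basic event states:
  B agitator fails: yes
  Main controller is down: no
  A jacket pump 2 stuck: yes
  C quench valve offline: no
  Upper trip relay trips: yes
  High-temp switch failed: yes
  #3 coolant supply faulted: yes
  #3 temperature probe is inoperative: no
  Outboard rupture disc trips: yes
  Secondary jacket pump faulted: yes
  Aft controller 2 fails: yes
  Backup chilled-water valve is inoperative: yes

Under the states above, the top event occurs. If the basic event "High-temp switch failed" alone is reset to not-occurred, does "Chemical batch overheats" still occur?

No

Counterfactual: set "High-temp switch failed" to not occurred.
Agitation branch fails [OR]: Main controller is down=not, Secondary jacket pump faulted=occurs, C quench valve offline=not, B agitator fails=occurs → at least one input occurs → occurs.
Interlock chain lost [OR]: Agitation branch fails=occurs, Upper trip relay trips=occurs → at least one input occurs → occurs.
Quench path inoperative [OR]: #3 coolant supply faulted=occurs, #3 temperature probe is inoperative=not → at least one input occurs → occurs.
Temperature loop lost [AND]: Outboard rupture disc trips=occurs, High-temp switch failed=not, Aft controller 2 fails=occurs, A jacket pump 2 stuck=occurs → not all inputs occur → does not occur.
Vent system fails [AND]: Backup chilled-water valve is inoperative=occurs, Temperature loop lost=not → not all inputs occur → does not occur.
Chemical batch overheats [AND]: Interlock chain lost=occurs, Quench path inoperative=occurs, Vent system fails=not → not all inputs occur → does not occur.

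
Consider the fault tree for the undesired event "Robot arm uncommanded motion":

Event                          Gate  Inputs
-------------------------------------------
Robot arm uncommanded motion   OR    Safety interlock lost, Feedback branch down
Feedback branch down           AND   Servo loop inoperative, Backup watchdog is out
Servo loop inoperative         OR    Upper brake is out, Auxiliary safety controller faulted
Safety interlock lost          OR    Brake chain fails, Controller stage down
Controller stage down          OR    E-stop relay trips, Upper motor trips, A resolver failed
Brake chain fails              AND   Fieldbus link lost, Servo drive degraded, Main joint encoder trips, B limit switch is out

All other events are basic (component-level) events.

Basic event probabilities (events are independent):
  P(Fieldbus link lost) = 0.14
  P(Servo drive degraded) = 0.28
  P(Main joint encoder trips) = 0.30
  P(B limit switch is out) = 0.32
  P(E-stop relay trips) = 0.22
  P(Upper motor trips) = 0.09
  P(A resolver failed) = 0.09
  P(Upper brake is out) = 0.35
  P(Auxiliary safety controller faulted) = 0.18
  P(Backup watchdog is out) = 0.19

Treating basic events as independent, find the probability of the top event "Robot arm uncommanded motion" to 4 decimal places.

0.4136

P(Brake chain fails) [AND] = 0.14 × 0.28 × 0.30 × 0.32 = 0.003763
P(Controller stage down) [OR] = 1 − (1−0.22) × (1−0.09) × (1−0.09) = 0.354082
P(Safety interlock lost) [OR] = 1 − (1−0.003763) × (1−0.354082) = 0.356513
P(Servo loop inoperative) [OR] = 1 − (1−0.35) × (1−0.18) = 0.467000
P(Feedback branch down) [AND] = 0.467000 × 0.19 = 0.088730
P(Robot arm uncommanded motion) [OR] = 1 − (1−0.356513) × (1−0.088730) = 0.413610
Rounded to 4 decimal places: P(Robot arm uncommanded motion) ≈ 0.4136.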